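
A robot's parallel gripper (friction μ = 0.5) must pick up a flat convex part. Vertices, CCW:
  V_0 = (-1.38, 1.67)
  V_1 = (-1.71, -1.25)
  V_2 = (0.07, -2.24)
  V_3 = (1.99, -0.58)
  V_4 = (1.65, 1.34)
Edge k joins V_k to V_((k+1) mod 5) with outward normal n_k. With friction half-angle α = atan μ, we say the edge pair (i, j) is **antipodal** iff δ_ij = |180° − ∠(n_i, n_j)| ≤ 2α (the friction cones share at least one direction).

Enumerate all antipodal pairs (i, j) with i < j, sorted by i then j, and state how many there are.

α = atan 0.5 = 26.57°;  2α = 53.13°
n_0 = (-0.9937, +0.1123)
n_1 = (-0.4861, -0.8739)
n_2 = (+0.6540, -0.7565)
n_3 = (+0.9847, +0.1744)
n_4 = (+0.1083, +0.9941)
  (0,1): δ = 112.63°  ·
  (0,2): δ = 42.71°  ✓
  (0,3): δ = 16.49°  ✓
  (0,4): δ = 90.23°  ·
  (1,2): δ = 110.07°  ·
  (1,3): δ = 50.88°  ✓
  (1,4): δ = 22.87°  ✓
  (2,3): δ = 120.80°  ·
  (2,4): δ = 47.06°  ✓
  (3,4): δ = 106.26°  ·
antipodal pairs: 5

count = 5; pairs: (0,2), (0,3), (1,3), (1,4), (2,4)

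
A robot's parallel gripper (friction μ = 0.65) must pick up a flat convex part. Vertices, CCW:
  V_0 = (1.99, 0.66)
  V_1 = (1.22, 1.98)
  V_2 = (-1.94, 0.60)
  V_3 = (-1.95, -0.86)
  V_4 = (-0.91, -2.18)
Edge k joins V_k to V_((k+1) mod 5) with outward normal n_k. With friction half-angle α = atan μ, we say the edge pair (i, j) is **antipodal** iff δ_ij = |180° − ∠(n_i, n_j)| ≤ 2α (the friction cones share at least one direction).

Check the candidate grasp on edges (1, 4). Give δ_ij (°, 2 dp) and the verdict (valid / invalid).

δ = 20.81°, valid

α = atan 0.65 = 33.02°;  2α = 66.05°
edge 1: e_1 = (-3.16, -1.38);  n_1 = (-0.4002, +0.9164)
edge 4: e_4 = (+2.90, +2.84);  n_4 = (+0.6997, -0.7145)
∠(n_1, n_4) = 159.19°
δ = |180° − 159.19°| = 20.81°
20.81° ≤ 2α = 66.05°  →  valid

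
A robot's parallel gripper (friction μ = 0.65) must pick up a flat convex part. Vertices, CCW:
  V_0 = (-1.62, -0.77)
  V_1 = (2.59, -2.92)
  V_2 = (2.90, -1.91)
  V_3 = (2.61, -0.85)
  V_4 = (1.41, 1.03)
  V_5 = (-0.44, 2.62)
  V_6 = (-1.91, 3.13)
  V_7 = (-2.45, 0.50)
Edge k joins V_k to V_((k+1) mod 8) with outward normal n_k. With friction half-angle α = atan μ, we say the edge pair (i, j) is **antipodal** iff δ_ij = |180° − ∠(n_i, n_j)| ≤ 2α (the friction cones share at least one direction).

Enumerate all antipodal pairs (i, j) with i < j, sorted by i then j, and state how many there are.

α = atan 0.65 = 33.02°;  2α = 66.05°
n_0 = (-0.4548, -0.8906)
n_1 = (+0.9560, -0.2934)
n_2 = (+0.9646, +0.2639)
n_3 = (+0.8429, +0.5380)
n_4 = (+0.6518, +0.7584)
n_5 = (+0.3278, +0.9448)
n_6 = (-0.9796, +0.2011)
n_7 = (-0.8371, -0.5471)
  (0,1): δ = 80.01°  ·
  (0,2): δ = 47.65°  ✓
  (0,3): δ = 30.40°  ✓
  (0,4): δ = 13.62°  ✓
  (0,5): δ = 7.92°  ✓
  (0,6): δ = 105.45°  ·
  (0,7): δ = 150.22°  ·
  (1,2): δ = 147.64°  ·
  (1,3): δ = 130.39°  ·
  (1,4): δ = 113.61°  ·
  (1,5): δ = 92.07°  ·
  (1,6): δ = 5.46°  ✓
  (1,7): δ = 50.23°  ✓
  (2,3): δ = 162.75°  ·
  (2,4): δ = 145.98°  ·
  (2,5): δ = 124.43°  ·
  (2,6): δ = 26.90°  ✓
  (2,7): δ = 17.87°  ✓
  (3,4): δ = 163.23°  ·
  (3,5): δ = 141.68°  ·
  (3,6): δ = 44.15°  ✓
  (3,7): δ = 0.62°  ✓
  (4,5): δ = 158.46°  ·
  (4,6): δ = 60.93°  ✓
  (4,7): δ = 16.16°  ✓
  (5,6): δ = 82.47°  ·
  (5,7): δ = 37.70°  ✓
  (6,7): δ = 135.23°  ·
antipodal pairs: 13

count = 13; pairs: (0,2), (0,3), (0,4), (0,5), (1,6), (1,7), (2,6), (2,7), (3,6), (3,7), (4,6), (4,7), (5,7)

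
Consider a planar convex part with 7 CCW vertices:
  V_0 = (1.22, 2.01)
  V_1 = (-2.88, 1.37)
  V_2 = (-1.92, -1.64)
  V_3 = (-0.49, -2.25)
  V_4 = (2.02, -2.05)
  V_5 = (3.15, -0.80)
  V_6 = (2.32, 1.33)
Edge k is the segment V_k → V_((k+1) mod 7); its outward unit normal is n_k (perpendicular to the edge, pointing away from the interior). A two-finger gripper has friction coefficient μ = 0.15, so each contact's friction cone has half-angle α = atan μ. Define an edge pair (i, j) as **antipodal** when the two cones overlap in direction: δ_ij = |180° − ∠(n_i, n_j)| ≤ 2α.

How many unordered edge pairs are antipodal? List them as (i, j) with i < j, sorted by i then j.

α = atan 0.15 = 8.53°;  2α = 17.06°
n_0 = (-0.1542, +0.9880)
n_1 = (-0.9527, -0.3039)
n_2 = (-0.3924, -0.9198)
n_3 = (+0.0794, -0.9968)
n_4 = (+0.7418, -0.6706)
n_5 = (+0.9318, +0.3631)
n_6 = (+0.5258, +0.8506)
  (0,1): δ = 81.18°  ·
  (0,2): δ = 31.97°  ·
  (0,3): δ = 4.32°  ✓
  (0,4): δ = 39.01°  ·
  (0,5): δ = 102.42°  ·
  (0,6): δ = 139.40°  ·
  (1,2): δ = 130.79°  ·
  (1,3): δ = 103.13°  ·
  (1,4): δ = 59.80°  ·
  (1,5): δ = 3.60°  ✓
  (1,6): δ = 40.59°  ·
  (2,3): δ = 152.34°  ·
  (2,4): δ = 109.01°  ·
  (2,5): δ = 45.61°  ·
  (2,6): δ = 8.62°  ✓
  (3,4): δ = 136.67°  ·
  (3,5): δ = 73.27°  ·
  (3,6): δ = 36.28°  ·
  (4,5): δ = 116.60°  ·
  (4,6): δ = 79.61°  ·
  (5,6): δ = 143.01°  ·
antipodal pairs: 3

count = 3; pairs: (0,3), (1,5), (2,6)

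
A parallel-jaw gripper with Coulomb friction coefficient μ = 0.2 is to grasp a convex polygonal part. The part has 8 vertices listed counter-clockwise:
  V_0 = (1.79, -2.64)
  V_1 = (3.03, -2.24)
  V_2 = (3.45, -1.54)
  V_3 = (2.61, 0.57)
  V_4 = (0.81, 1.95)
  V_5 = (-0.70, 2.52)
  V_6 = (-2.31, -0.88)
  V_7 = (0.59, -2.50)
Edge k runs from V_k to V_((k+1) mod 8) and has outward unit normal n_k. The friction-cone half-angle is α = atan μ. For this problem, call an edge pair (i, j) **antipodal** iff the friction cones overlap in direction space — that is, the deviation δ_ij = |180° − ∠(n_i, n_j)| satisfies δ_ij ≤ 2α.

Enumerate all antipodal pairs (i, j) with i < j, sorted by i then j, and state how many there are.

α = atan 0.2 = 11.31°;  2α = 22.62°
n_0 = (+0.3070, -0.9517)
n_1 = (+0.8575, -0.5145)
n_2 = (+0.9291, +0.3699)
n_3 = (+0.6084, +0.7936)
n_4 = (+0.3532, +0.9356)
n_5 = (-0.9038, +0.4280)
n_6 = (-0.4877, -0.8730)
n_7 = (-0.1159, -0.9933)
  (0,1): δ = 138.84°  ·
  (0,2): δ = 86.17°  ·
  (0,3): δ = 55.35°  ·
  (0,4): δ = 38.56°  ·
  (0,5): δ = 46.78°  ·
  (0,6): δ = 132.93°  ·
  (0,7): δ = 155.47°  ·
  (1,2): δ = 127.33°  ·
  (1,3): δ = 96.51°  ·
  (1,4): δ = 79.72°  ·
  (1,5): δ = 5.62°  ✓
  (1,6): δ = 91.78°  ·
  (1,7): δ = 114.31°  ·
  (2,3): δ = 149.18°  ·
  (2,4): δ = 132.39°  ·
  (2,5): δ = 47.05°  ·
  (2,6): δ = 39.10°  ·
  (2,7): δ = 61.64°  ·
  (3,4): δ = 163.20°  ·
  (3,5): δ = 77.86°  ·
  (3,6): δ = 8.29°  ✓
  (3,7): δ = 30.82°  ·
  (4,5): δ = 94.66°  ·
  (4,6): δ = 8.51°  ✓
  (4,7): δ = 14.03°  ✓
  (5,6): δ = 93.85°  ·
  (5,7): δ = 71.32°  ·
  (6,7): δ = 157.47°  ·
antipodal pairs: 4

count = 4; pairs: (1,5), (3,6), (4,6), (4,7)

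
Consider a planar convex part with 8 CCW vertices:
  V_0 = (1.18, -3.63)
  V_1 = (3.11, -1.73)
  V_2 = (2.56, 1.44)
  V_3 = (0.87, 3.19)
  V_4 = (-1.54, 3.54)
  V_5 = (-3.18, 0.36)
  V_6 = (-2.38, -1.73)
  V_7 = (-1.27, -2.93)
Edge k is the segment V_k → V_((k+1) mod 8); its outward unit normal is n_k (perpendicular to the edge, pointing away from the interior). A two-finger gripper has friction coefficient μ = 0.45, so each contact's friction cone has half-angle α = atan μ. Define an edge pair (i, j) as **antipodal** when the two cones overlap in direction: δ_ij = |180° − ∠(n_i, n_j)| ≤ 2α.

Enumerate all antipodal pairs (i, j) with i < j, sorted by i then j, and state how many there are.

count = 9; pairs: (0,4), (1,4), (1,5), (1,6), (2,5), (2,6), (2,7), (3,6), (3,7)

α = atan 0.45 = 24.23°;  2α = 48.46°
n_0 = (+0.7015, -0.7126)
n_1 = (+0.9853, +0.1709)
n_2 = (+0.7193, +0.6947)
n_3 = (+0.1437, +0.9896)
n_4 = (-0.8888, +0.4584)
n_5 = (-0.9339, -0.3575)
n_6 = (-0.7341, -0.6790)
n_7 = (-0.2747, -0.9615)
  (0,1): δ = 124.71°  ·
  (0,2): δ = 90.55°  ·
  (0,3): δ = 52.81°  ·
  (0,4): δ = 18.17°  ✓
  (0,5): δ = 66.39°  ·
  (0,6): δ = 88.22°  ·
  (0,7): δ = 119.50°  ·
  (1,2): δ = 145.84°  ·
  (1,3): δ = 108.11°  ·
  (1,4): δ = 37.12°  ✓
  (1,5): δ = 11.10°  ✓
  (1,6): δ = 32.93°  ✓
  (1,7): δ = 64.21°  ·
  (2,3): δ = 142.26°  ·
  (2,4): δ = 71.28°  ·
  (2,5): δ = 23.06°  ✓
  (2,6): δ = 1.23°  ✓
  (2,7): δ = 30.05°  ✓
  (3,4): δ = 109.02°  ·
  (3,5): δ = 60.79°  ·
  (3,6): δ = 38.97°  ✓
  (3,7): δ = 7.68°  ✓
  (4,5): δ = 131.77°  ·
  (4,6): δ = 109.95°  ·
  (4,7): δ = 78.66°  ·
  (5,6): δ = 158.18°  ·
  (5,7): δ = 126.89°  ·
  (6,7): δ = 148.71°  ·
antipodal pairs: 9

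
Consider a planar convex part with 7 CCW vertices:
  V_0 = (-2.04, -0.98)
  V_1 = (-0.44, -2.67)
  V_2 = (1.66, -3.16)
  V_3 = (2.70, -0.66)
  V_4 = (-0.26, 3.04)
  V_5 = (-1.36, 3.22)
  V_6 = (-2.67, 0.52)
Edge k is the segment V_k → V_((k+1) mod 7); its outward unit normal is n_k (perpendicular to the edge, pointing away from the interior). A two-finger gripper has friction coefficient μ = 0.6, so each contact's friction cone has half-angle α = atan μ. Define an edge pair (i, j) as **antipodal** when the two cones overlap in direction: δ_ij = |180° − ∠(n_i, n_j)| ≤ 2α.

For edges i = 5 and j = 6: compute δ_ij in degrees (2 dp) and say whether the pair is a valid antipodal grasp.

δ = 131.34°, invalid

α = atan 0.6 = 30.96°;  2α = 61.93°
edge 5: e_5 = (-1.31, -2.70);  n_5 = (-0.8997, +0.4365)
edge 6: e_6 = (+0.63, -1.50);  n_6 = (-0.9220, -0.3872)
∠(n_5, n_6) = 48.66°
δ = |180° − 48.66°| = 131.34°
131.34° > 2α = 61.93°  →  invalid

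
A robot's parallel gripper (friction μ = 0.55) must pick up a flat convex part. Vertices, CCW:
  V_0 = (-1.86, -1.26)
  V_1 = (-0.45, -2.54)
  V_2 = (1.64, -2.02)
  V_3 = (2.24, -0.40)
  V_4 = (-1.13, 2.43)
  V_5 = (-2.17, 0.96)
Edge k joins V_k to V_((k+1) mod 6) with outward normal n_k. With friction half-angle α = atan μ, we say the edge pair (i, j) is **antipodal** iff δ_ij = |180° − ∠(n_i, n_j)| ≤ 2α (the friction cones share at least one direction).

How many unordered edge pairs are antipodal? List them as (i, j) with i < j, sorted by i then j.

α = atan 0.55 = 28.81°;  2α = 57.62°
n_0 = (-0.6721, -0.7404)
n_1 = (+0.2414, -0.9704)
n_2 = (+0.9377, -0.3473)
n_3 = (+0.6431, +0.7658)
n_4 = (-0.8164, +0.5776)
n_5 = (-0.9904, -0.1383)
  (0,1): δ = 123.80°  ·
  (0,2): δ = 68.09°  ·
  (0,3): δ = 2.21°  ✓
  (0,4): δ = 96.95°  ·
  (0,5): δ = 140.18°  ·
  (1,2): δ = 124.29°  ·
  (1,3): δ = 53.99°  ✓
  (1,4): δ = 40.75°  ✓
  (1,5): δ = 83.98°  ·
  (2,3): δ = 109.70°  ·
  (2,4): δ = 14.96°  ✓
  (2,5): δ = 28.27°  ✓
  (3,4): δ = 85.26°  ·
  (3,5): δ = 42.03°  ✓
  (4,5): δ = 136.77°  ·
antipodal pairs: 6

count = 6; pairs: (0,3), (1,3), (1,4), (2,4), (2,5), (3,5)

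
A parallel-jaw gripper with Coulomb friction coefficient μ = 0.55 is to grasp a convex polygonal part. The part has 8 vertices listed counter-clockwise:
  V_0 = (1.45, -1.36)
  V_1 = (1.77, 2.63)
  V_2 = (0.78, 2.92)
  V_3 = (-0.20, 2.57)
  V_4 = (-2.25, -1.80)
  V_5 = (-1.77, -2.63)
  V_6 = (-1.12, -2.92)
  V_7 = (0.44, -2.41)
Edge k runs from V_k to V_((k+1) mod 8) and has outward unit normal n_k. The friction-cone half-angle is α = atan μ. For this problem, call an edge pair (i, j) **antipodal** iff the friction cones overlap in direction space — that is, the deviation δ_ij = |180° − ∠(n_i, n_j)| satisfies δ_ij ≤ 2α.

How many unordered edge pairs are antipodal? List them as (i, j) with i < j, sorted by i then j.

α = atan 0.55 = 28.81°;  2α = 57.62°
n_0 = (+0.9968, -0.0799)
n_1 = (+0.2811, +0.9597)
n_2 = (-0.3363, +0.9417)
n_3 = (-0.9053, +0.4247)
n_4 = (-0.8657, -0.5006)
n_5 = (-0.4074, -0.9132)
n_6 = (+0.3107, -0.9505)
n_7 = (+0.7207, -0.6932)
  (0,1): δ = 101.74°  ·
  (0,2): δ = 65.76°  ·
  (0,3): δ = 20.55°  ✓
  (0,4): δ = 34.63°  ✓
  (0,5): δ = 70.54°  ·
  (0,6): δ = 112.69°  ·
  (0,7): δ = 140.70°  ·
  (1,2): δ = 144.02°  ·
  (1,3): δ = 98.80°  ·
  (1,4): δ = 43.63°  ✓
  (1,5): δ = 7.72°  ✓
  (1,6): δ = 34.43°  ✓
  (1,7): δ = 62.44°  ·
  (2,3): δ = 134.79°  ·
  (2,4): δ = 79.61°  ·
  (2,5): δ = 43.70°  ✓
  (2,6): δ = 1.55°  ✓
  (2,7): δ = 26.46°  ✓
  (3,4): δ = 124.83°  ·
  (3,5): δ = 88.91°  ·
  (3,6): δ = 46.76°  ✓
  (3,7): δ = 18.76°  ✓
  (4,5): δ = 144.09°  ·
  (4,6): δ = 101.94°  ·
  (4,7): δ = 73.93°  ·
  (5,6): δ = 137.85°  ·
  (5,7): δ = 109.84°  ·
  (6,7): δ = 151.99°  ·
antipodal pairs: 10

count = 10; pairs: (0,3), (0,4), (1,4), (1,5), (1,6), (2,5), (2,6), (2,7), (3,6), (3,7)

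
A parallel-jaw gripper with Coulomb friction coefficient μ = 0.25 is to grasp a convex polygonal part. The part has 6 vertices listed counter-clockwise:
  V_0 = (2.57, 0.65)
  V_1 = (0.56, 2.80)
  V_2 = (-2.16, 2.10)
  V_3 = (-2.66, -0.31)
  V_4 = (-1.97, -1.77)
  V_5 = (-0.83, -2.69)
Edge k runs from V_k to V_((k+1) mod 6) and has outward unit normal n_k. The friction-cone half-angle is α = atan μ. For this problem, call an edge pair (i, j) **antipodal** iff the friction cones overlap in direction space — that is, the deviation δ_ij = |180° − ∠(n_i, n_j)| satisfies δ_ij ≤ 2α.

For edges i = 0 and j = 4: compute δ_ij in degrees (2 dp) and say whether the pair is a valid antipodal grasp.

δ = 8.02°, valid

α = atan 0.25 = 14.04°;  2α = 28.07°
edge 0: e_0 = (-2.01, +2.15);  n_0 = (+0.7305, +0.6829)
edge 4: e_4 = (+1.14, -0.92);  n_4 = (-0.6280, -0.7782)
∠(n_0, n_4) = 171.98°
δ = |180° − 171.98°| = 8.02°
8.02° ≤ 2α = 28.07°  →  valid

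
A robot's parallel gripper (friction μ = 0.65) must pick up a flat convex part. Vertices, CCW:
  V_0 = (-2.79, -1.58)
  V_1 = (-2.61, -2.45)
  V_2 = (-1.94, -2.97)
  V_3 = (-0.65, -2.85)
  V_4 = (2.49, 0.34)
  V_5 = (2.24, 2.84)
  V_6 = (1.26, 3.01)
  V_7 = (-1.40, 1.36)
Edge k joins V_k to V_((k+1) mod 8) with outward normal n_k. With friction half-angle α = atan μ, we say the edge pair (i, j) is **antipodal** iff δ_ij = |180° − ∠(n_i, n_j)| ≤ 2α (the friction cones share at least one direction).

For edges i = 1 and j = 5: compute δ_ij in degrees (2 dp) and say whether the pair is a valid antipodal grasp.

δ = 27.97°, valid

α = atan 0.65 = 33.02°;  2α = 66.05°
edge 1: e_1 = (+0.67, -0.52);  n_1 = (-0.6131, -0.7900)
edge 5: e_5 = (-0.98, +0.17);  n_5 = (+0.1709, +0.9853)
∠(n_1, n_5) = 152.03°
δ = |180° − 152.03°| = 27.97°
27.97° ≤ 2α = 66.05°  →  valid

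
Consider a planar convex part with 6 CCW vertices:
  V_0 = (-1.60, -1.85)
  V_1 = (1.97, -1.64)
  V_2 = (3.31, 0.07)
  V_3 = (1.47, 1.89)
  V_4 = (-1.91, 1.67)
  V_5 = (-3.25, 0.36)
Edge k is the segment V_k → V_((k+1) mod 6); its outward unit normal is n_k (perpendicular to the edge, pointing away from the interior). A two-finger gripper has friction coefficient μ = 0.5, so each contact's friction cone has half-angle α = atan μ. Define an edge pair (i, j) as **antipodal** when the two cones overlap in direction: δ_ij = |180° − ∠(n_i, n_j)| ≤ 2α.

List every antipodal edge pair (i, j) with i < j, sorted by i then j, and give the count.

count = 6; pairs: (0,2), (0,3), (0,4), (1,3), (1,4), (2,5)

α = atan 0.5 = 26.57°;  2α = 53.13°
n_0 = (+0.0587, -0.9983)
n_1 = (+0.7871, -0.6168)
n_2 = (+0.7032, +0.7110)
n_3 = (-0.0650, +0.9979)
n_4 = (-0.6991, +0.7151)
n_5 = (-0.8013, -0.5983)
  (0,1): δ = 131.45°  ·
  (0,2): δ = 48.05°  ✓
  (0,3): δ = 0.36°  ✓
  (0,4): δ = 40.98°  ✓
  (0,5): δ = 123.38°  ·
  (1,2): δ = 96.60°  ·
  (1,3): δ = 48.19°  ✓
  (1,4): δ = 7.57°  ✓
  (1,5): δ = 74.83°  ·
  (2,3): δ = 131.59°  ·
  (2,4): δ = 90.96°  ·
  (2,5): δ = 8.57°  ✓
  (3,4): δ = 139.37°  ·
  (3,5): δ = 56.98°  ·
  (4,5): δ = 97.61°  ·
antipodal pairs: 6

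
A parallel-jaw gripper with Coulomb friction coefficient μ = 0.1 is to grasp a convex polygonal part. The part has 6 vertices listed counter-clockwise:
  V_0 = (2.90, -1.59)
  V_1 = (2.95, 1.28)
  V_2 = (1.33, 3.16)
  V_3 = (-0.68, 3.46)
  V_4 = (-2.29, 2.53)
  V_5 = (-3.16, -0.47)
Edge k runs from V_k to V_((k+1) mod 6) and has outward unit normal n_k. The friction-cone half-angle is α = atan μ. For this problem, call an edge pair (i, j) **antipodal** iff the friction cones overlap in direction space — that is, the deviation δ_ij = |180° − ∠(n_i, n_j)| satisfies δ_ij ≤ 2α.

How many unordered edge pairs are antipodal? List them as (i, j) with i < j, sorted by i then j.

α = atan 0.1 = 5.71°;  2α = 11.42°
n_0 = (+0.9998, -0.0174)
n_1 = (+0.7575, +0.6528)
n_2 = (+0.1476, +0.9890)
n_3 = (-0.5002, +0.8659)
n_4 = (-0.9604, +0.2785)
n_5 = (-0.1817, -0.9833)
  (0,1): δ = 138.25°  ·
  (0,2): δ = 97.49°  ·
  (0,3): δ = 58.99°  ·
  (0,4): δ = 15.17°  ·
  (0,5): δ = 80.53°  ·
  (1,2): δ = 139.24°  ·
  (1,3): δ = 100.74°  ·
  (1,4): δ = 56.92°  ·
  (1,5): δ = 38.78°  ·
  (2,3): δ = 141.50°  ·
  (2,4): δ = 97.68°  ·
  (2,5): δ = 1.98°  ✓
  (3,4): δ = 136.18°  ·
  (3,5): δ = 40.48°  ·
  (4,5): δ = 84.30°  ·
antipodal pairs: 1

count = 1; pairs: (2,5)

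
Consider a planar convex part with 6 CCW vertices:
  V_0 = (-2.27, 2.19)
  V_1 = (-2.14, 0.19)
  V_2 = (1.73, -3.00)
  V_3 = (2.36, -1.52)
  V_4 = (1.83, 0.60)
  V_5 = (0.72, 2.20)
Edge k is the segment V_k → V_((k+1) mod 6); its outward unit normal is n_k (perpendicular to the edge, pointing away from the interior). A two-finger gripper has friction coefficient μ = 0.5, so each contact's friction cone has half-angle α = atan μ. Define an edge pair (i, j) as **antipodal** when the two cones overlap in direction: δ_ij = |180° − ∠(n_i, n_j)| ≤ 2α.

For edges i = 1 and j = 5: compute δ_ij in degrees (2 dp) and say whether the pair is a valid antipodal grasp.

α = atan 0.5 = 26.57°;  2α = 53.13°
edge 1: e_1 = (+3.87, -3.19);  n_1 = (-0.6361, -0.7716)
edge 5: e_5 = (-2.99, -0.01);  n_5 = (-0.0033, +1.0000)
∠(n_1, n_5) = 140.31°
δ = |180° − 140.31°| = 39.69°
39.69° ≤ 2α = 53.13°  →  valid

δ = 39.69°, valid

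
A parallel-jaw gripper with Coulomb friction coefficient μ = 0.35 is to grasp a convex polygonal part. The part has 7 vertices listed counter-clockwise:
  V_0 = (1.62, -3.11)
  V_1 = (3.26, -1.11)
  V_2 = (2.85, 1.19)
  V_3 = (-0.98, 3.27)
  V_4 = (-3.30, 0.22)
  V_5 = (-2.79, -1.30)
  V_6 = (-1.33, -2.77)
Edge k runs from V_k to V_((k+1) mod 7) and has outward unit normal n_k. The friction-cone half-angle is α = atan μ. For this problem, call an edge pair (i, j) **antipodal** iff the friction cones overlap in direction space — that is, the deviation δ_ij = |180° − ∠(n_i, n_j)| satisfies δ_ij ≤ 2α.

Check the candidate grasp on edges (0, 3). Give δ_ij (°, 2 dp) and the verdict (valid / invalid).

δ = 2.09°, valid

α = atan 0.35 = 19.29°;  2α = 38.58°
edge 0: e_0 = (+1.64, +2.00);  n_0 = (+0.7733, -0.6341)
edge 3: e_3 = (-2.32, -3.05);  n_3 = (-0.7959, +0.6054)
∠(n_0, n_3) = 177.91°
δ = |180° − 177.91°| = 2.09°
2.09° ≤ 2α = 38.58°  →  valid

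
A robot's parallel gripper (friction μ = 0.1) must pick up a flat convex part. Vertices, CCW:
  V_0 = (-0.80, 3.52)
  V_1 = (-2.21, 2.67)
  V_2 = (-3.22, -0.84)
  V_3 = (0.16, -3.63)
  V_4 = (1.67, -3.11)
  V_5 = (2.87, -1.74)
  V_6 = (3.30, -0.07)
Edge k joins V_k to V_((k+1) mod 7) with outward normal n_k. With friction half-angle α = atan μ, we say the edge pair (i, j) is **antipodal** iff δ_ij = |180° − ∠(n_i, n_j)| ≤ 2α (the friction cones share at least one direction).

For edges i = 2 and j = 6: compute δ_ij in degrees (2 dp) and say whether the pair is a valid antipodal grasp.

δ = 1.67°, valid

α = atan 0.1 = 5.71°;  2α = 11.42°
edge 2: e_2 = (+3.38, -2.79);  n_2 = (-0.6366, -0.7712)
edge 6: e_6 = (-4.10, +3.59);  n_6 = (+0.6588, +0.7523)
∠(n_2, n_6) = 178.33°
δ = |180° − 178.33°| = 1.67°
1.67° ≤ 2α = 11.42°  →  valid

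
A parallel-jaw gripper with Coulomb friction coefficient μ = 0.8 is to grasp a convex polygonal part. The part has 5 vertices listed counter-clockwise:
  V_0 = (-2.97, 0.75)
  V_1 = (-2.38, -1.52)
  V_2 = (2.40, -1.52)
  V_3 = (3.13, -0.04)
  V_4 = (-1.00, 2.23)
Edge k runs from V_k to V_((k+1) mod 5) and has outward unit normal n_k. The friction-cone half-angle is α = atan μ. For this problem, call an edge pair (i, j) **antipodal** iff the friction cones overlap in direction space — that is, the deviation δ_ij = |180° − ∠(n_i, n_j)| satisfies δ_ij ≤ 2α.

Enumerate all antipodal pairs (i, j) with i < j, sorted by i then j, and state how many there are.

count = 5; pairs: (0,2), (0,3), (1,3), (1,4), (2,4)

α = atan 0.8 = 38.66°;  2α = 77.32°
n_0 = (-0.9678, -0.2516)
n_1 = (+0.0000, -1.0000)
n_2 = (+0.8968, -0.4424)
n_3 = (+0.4817, +0.8764)
n_4 = (-0.6006, +0.7995)
  (0,1): δ = 104.57°  ·
  (0,2): δ = 40.82°  ✓
  (0,3): δ = 46.64°  ✓
  (0,4): δ = 112.35°  ·
  (1,2): δ = 116.25°  ·
  (1,3): δ = 28.79°  ✓
  (1,4): δ = 36.92°  ✓
  (2,3): δ = 92.54°  ·
  (2,4): δ = 26.83°  ✓
  (3,4): δ = 114.29°  ·
antipodal pairs: 5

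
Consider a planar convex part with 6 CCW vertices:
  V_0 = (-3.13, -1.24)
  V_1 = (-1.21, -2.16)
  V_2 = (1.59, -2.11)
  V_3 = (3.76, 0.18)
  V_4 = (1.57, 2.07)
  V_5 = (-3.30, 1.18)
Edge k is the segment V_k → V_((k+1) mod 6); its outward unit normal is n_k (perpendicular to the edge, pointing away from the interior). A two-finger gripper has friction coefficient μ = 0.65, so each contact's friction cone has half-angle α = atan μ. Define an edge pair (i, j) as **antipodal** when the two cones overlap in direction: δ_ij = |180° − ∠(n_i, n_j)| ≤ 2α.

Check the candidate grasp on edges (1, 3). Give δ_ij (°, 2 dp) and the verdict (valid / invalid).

δ = 41.82°, valid

α = atan 0.65 = 33.02°;  2α = 66.05°
edge 1: e_1 = (+2.80, +0.05);  n_1 = (+0.0179, -0.9998)
edge 3: e_3 = (-2.19, +1.89);  n_3 = (+0.6533, +0.7571)
∠(n_1, n_3) = 138.18°
δ = |180° − 138.18°| = 41.82°
41.82° ≤ 2α = 66.05°  →  valid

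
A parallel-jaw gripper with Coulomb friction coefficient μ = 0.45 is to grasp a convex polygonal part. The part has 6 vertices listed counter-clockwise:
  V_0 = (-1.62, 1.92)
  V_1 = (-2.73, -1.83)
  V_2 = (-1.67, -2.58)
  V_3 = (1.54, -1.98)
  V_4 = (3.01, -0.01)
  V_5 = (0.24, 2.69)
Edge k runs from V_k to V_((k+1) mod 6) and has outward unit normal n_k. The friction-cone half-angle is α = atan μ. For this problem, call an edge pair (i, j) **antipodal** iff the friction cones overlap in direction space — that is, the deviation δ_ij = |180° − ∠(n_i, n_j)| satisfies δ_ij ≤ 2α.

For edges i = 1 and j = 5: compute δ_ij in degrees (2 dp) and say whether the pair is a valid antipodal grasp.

δ = 57.77°, invalid

α = atan 0.45 = 24.23°;  2α = 48.46°
edge 1: e_1 = (+1.06, -0.75);  n_1 = (-0.5776, -0.8163)
edge 5: e_5 = (-1.86, -0.77);  n_5 = (-0.3825, +0.9240)
∠(n_1, n_5) = 122.23°
δ = |180° − 122.23°| = 57.77°
57.77° > 2α = 48.46°  →  invalid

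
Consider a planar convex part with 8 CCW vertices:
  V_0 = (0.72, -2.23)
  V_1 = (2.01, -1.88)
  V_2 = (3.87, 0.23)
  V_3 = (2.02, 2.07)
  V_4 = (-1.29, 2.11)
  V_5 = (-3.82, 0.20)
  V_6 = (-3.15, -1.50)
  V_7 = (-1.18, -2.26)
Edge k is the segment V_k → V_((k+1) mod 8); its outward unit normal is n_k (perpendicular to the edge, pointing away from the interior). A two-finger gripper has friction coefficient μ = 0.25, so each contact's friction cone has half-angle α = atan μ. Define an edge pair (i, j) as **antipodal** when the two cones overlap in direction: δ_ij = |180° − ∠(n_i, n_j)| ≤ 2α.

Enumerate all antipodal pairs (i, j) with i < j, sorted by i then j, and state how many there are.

α = atan 0.25 = 14.04°;  2α = 28.07°
n_0 = (+0.2619, -0.9651)
n_1 = (+0.7501, -0.6613)
n_2 = (+0.7052, +0.7090)
n_3 = (+0.0121, +0.9999)
n_4 = (-0.6025, +0.7981)
n_5 = (-0.9304, -0.3667)
n_6 = (-0.3599, -0.9330)
n_7 = (+0.0158, -0.9999)
  (0,1): δ = 146.58°  ·
  (0,2): δ = 60.02°  ·
  (0,3): δ = 15.87°  ✓
  (0,4): δ = 21.87°  ✓
  (0,5): δ = 96.33°  ·
  (0,6): δ = 143.72°  ·
  (0,7): δ = 165.72°  ·
  (1,2): δ = 93.45°  ·
  (1,3): δ = 49.30°  ·
  (1,4): δ = 11.55°  ✓
  (1,5): δ = 62.91°  ·
  (1,6): δ = 110.30°  ·
  (1,7): δ = 132.30°  ·
  (2,3): δ = 135.85°  ·
  (2,4): δ = 98.10°  ·
  (2,5): δ = 23.64°  ✓
  (2,6): δ = 23.75°  ✓
  (2,7): δ = 45.75°  ·
  (3,4): δ = 142.26°  ·
  (3,5): δ = 67.80°  ·
  (3,6): δ = 20.40°  ✓
  (3,7): δ = 1.60°  ✓
  (4,5): δ = 105.54°  ·
  (4,6): δ = 58.15°  ·
  (4,7): δ = 36.15°  ·
  (5,6): δ = 132.61°  ·
  (5,7): δ = 110.61°  ·
  (6,7): δ = 158.00°  ·
antipodal pairs: 7

count = 7; pairs: (0,3), (0,4), (1,4), (2,5), (2,6), (3,6), (3,7)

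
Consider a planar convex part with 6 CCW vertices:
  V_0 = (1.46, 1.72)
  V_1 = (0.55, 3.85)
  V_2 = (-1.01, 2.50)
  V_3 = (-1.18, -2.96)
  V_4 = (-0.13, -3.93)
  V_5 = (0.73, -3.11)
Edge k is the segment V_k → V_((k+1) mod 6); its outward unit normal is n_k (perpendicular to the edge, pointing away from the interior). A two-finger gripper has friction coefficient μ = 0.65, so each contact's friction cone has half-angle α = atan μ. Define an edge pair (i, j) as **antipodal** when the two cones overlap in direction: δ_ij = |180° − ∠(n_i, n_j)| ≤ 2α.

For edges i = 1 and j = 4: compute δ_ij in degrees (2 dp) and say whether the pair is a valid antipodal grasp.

δ = 2.76°, valid

α = atan 0.65 = 33.02°;  2α = 66.05°
edge 1: e_1 = (-1.56, -1.35);  n_1 = (-0.6544, +0.7562)
edge 4: e_4 = (+0.86, +0.82);  n_4 = (+0.6901, -0.7237)
∠(n_1, n_4) = 177.24°
δ = |180° − 177.24°| = 2.76°
2.76° ≤ 2α = 66.05°  →  valid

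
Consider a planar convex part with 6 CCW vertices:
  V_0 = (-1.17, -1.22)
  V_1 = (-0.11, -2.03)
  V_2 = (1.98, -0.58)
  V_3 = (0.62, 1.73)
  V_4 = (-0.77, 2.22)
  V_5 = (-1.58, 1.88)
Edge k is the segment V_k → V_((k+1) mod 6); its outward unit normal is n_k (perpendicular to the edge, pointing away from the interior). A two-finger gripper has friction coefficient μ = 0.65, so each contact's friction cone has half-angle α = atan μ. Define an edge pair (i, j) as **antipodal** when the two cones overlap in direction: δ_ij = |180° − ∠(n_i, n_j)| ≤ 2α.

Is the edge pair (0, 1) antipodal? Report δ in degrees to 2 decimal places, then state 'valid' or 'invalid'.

α = atan 0.65 = 33.02°;  2α = 66.05°
edge 0: e_0 = (+1.06, -0.81);  n_0 = (-0.6072, -0.7946)
edge 1: e_1 = (+2.09, +1.45);  n_1 = (+0.5700, -0.8216)
∠(n_0, n_1) = 72.14°
δ = |180° − 72.14°| = 107.86°
107.86° > 2α = 66.05°  →  invalid

δ = 107.86°, invalid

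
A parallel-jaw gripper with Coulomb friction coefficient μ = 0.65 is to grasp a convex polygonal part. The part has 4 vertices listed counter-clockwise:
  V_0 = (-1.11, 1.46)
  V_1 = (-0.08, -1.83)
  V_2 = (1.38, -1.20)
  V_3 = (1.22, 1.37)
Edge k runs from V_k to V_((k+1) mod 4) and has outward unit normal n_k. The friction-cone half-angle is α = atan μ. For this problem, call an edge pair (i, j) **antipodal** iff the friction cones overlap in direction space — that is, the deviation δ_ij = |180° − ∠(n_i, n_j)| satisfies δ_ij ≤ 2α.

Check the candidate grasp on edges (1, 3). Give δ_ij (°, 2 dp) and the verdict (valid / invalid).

δ = 25.55°, valid

α = atan 0.65 = 33.02°;  2α = 66.05°
edge 1: e_1 = (+1.46, +0.63);  n_1 = (+0.3962, -0.9182)
edge 3: e_3 = (-2.33, +0.09);  n_3 = (+0.0386, +0.9993)
∠(n_1, n_3) = 154.45°
δ = |180° − 154.45°| = 25.55°
25.55° ≤ 2α = 66.05°  →  valid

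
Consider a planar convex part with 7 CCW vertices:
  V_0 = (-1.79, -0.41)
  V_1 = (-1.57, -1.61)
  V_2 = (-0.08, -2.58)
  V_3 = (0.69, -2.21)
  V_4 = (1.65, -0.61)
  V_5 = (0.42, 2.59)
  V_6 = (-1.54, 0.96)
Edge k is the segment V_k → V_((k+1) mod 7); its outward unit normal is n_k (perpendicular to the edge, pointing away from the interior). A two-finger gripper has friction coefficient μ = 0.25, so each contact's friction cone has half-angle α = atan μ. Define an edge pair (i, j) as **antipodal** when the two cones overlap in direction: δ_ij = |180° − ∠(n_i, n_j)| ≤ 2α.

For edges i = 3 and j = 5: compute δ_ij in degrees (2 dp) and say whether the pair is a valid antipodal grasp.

α = atan 0.25 = 14.04°;  2α = 28.07°
edge 3: e_3 = (+0.96, +1.60);  n_3 = (+0.8575, -0.5145)
edge 5: e_5 = (-1.96, -1.63);  n_5 = (-0.6394, +0.7689)
∠(n_3, n_5) = 160.71°
δ = |180° − 160.71°| = 19.29°
19.29° ≤ 2α = 28.07°  →  valid

δ = 19.29°, valid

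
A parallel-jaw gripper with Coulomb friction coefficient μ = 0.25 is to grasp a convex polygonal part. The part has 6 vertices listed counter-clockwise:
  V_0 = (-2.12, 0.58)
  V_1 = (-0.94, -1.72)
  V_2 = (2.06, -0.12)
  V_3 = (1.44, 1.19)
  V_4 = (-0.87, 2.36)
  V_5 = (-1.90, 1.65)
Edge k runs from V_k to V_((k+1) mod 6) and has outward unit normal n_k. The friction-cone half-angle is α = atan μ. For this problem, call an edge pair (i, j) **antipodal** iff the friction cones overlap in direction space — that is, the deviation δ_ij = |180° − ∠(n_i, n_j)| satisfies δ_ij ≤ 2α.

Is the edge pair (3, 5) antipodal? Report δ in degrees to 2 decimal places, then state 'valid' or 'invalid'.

α = atan 0.25 = 14.04°;  2α = 28.07°
edge 3: e_3 = (-2.31, +1.17);  n_3 = (+0.4518, +0.8921)
edge 5: e_5 = (-0.22, -1.07);  n_5 = (-0.9795, +0.2014)
∠(n_3, n_5) = 105.24°
δ = |180° − 105.24°| = 74.76°
74.76° > 2α = 28.07°  →  invalid

δ = 74.76°, invalid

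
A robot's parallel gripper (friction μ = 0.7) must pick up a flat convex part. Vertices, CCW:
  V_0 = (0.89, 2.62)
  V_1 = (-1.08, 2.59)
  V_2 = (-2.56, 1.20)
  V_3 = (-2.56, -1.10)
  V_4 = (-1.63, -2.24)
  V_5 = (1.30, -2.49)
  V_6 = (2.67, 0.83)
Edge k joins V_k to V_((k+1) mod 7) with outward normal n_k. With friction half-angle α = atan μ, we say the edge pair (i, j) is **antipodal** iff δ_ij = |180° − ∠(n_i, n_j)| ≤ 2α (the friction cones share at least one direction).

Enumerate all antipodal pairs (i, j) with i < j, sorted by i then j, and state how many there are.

α = atan 0.7 = 34.99°;  2α = 69.98°
n_0 = (-0.0152, +0.9999)
n_1 = (-0.6846, +0.7289)
n_2 = (-1.0000, -0.0000)
n_3 = (-0.7749, -0.6321)
n_4 = (-0.0850, -0.9964)
n_5 = (+0.9244, -0.3814)
n_6 = (+0.7091, +0.7051)
  (0,1): δ = 137.67°  ·
  (0,2): δ = 90.87°  ·
  (0,3): δ = 51.67°  ✓
  (0,4): δ = 5.75°  ✓
  (0,5): δ = 66.70°  ✓
  (0,6): δ = 133.97°  ·
  (1,2): δ = 133.20°  ·
  (1,3): δ = 94.00°  ·
  (1,4): δ = 48.08°  ✓
  (1,5): δ = 24.37°  ✓
  (1,6): δ = 91.64°  ·
  (2,3): δ = 140.79°  ·
  (2,4): δ = 94.88°  ·
  (2,5): δ = 22.42°  ✓
  (2,6): δ = 44.84°  ✓
  (3,4): δ = 134.08°  ·
  (3,5): δ = 61.63°  ✓
  (3,6): δ = 5.63°  ✓
  (4,5): δ = 107.55°  ·
  (4,6): δ = 40.28°  ✓
  (5,6): δ = 112.74°  ·
antipodal pairs: 10

count = 10; pairs: (0,3), (0,4), (0,5), (1,4), (1,5), (2,5), (2,6), (3,5), (3,6), (4,6)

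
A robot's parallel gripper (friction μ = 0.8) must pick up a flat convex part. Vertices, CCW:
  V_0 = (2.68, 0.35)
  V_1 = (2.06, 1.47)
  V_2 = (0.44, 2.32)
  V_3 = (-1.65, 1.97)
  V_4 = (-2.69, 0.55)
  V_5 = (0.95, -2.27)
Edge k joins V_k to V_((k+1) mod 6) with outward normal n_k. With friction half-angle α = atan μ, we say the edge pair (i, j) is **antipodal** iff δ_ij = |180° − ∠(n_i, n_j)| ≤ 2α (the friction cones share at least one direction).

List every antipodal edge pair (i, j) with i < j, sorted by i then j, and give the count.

α = atan 0.8 = 38.66°;  2α = 77.32°
n_0 = (+0.8749, +0.4843)
n_1 = (+0.4646, +0.8855)
n_2 = (-0.1652, +0.9863)
n_3 = (-0.8068, +0.5909)
n_4 = (-0.6124, -0.7905)
n_5 = (+0.8345, -0.5510)
  (0,1): δ = 146.65°  ·
  (0,2): δ = 109.46°  ·
  (0,3): δ = 65.19°  ✓
  (0,4): δ = 23.27°  ✓
  (0,5): δ = 117.60°  ·
  (1,2): δ = 142.81°  ·
  (1,3): δ = 98.53°  ·
  (1,4): δ = 10.08°  ✓
  (1,5): δ = 84.25°  ·
  (2,3): δ = 135.73°  ·
  (2,4): δ = 47.27°  ✓
  (2,5): δ = 47.06°  ✓
  (3,4): δ = 91.55°  ·
  (3,5): δ = 2.78°  ✓
  (4,5): δ = 85.67°  ·
antipodal pairs: 6

count = 6; pairs: (0,3), (0,4), (1,4), (2,4), (2,5), (3,5)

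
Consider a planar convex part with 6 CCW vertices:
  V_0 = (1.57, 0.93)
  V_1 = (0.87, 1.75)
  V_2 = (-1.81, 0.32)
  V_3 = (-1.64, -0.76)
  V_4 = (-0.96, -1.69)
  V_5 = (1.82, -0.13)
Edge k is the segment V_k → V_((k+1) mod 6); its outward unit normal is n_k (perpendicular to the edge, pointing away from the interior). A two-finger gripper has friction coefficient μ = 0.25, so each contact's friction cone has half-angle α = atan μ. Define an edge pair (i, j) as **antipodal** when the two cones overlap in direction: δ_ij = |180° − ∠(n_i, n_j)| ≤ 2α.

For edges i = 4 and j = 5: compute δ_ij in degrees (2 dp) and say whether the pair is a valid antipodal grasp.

α = atan 0.25 = 14.04°;  2α = 28.07°
edge 4: e_4 = (+2.78, +1.56);  n_4 = (+0.4894, -0.8721)
edge 5: e_5 = (-0.25, +1.06);  n_5 = (+0.9733, +0.2296)
∠(n_4, n_5) = 73.97°
δ = |180° − 73.97°| = 106.03°
106.03° > 2α = 28.07°  →  invalid

δ = 106.03°, invalid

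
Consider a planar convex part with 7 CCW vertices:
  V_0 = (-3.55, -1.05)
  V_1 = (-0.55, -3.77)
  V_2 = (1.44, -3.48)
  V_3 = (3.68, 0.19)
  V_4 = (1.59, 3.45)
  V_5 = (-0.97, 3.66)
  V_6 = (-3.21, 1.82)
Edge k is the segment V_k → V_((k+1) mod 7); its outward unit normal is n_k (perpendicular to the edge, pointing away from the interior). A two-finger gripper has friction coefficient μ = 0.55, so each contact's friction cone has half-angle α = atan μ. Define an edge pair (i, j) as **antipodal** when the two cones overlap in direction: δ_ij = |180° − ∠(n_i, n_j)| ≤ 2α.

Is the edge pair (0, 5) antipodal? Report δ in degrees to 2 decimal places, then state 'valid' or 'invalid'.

δ = 81.60°, invalid

α = atan 0.55 = 28.81°;  2α = 57.62°
edge 0: e_0 = (+3.00, -2.72);  n_0 = (-0.6717, -0.7408)
edge 5: e_5 = (-2.24, -1.84);  n_5 = (-0.6347, +0.7727)
∠(n_0, n_5) = 98.40°
δ = |180° − 98.40°| = 81.60°
81.60° > 2α = 57.62°  →  invalid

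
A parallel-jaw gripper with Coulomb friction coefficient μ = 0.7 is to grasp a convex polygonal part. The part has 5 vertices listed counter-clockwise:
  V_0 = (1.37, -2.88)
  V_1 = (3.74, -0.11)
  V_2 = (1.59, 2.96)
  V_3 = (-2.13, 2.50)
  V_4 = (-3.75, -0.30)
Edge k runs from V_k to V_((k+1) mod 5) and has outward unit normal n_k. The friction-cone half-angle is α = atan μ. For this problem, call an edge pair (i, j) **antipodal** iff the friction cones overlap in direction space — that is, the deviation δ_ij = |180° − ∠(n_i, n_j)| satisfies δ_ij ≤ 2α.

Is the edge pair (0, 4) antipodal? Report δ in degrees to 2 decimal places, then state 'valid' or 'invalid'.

α = atan 0.7 = 34.99°;  2α = 69.98°
edge 0: e_0 = (+2.37, +2.77);  n_0 = (+0.7598, -0.6501)
edge 4: e_4 = (+5.12, -2.58);  n_4 = (-0.4500, -0.8930)
∠(n_0, n_4) = 76.19°
δ = |180° − 76.19°| = 103.81°
103.81° > 2α = 69.98°  →  invalid

δ = 103.81°, invalid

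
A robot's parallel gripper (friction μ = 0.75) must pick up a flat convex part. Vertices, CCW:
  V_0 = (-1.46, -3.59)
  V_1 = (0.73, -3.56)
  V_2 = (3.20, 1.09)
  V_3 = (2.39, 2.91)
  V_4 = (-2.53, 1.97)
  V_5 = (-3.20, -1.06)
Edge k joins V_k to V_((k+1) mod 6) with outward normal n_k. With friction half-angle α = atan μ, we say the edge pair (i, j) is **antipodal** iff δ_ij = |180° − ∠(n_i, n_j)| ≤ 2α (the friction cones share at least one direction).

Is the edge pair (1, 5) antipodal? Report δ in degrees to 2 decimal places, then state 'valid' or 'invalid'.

δ = 62.49°, valid

α = atan 0.75 = 36.87°;  2α = 73.74°
edge 1: e_1 = (+2.47, +4.65);  n_1 = (+0.8831, -0.4691)
edge 5: e_5 = (+1.74, -2.53);  n_5 = (-0.8239, -0.5667)
∠(n_1, n_5) = 117.51°
δ = |180° − 117.51°| = 62.49°
62.49° ≤ 2α = 73.74°  →  valid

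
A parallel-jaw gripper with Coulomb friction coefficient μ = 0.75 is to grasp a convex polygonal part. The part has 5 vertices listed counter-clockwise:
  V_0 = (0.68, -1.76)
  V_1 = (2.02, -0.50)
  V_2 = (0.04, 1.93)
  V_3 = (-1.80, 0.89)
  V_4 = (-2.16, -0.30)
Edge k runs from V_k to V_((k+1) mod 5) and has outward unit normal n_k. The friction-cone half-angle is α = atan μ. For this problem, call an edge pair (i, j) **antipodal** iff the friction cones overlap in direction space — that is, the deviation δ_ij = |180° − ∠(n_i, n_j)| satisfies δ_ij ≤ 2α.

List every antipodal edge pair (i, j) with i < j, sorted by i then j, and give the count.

α = atan 0.75 = 36.87°;  2α = 73.74°
n_0 = (+0.6850, -0.7285)
n_1 = (+0.7752, +0.6317)
n_2 = (-0.4921, +0.8706)
n_3 = (-0.9572, +0.2896)
n_4 = (-0.4572, -0.8894)
  (0,1): δ = 94.06°  ·
  (0,2): δ = 13.76°  ✓
  (0,3): δ = 29.93°  ✓
  (0,4): δ = 109.56°  ·
  (1,2): δ = 99.70°  ·
  (1,3): δ = 56.01°  ✓
  (1,4): δ = 23.62°  ✓
  (2,3): δ = 136.31°  ·
  (2,4): δ = 56.68°  ✓
  (3,4): δ = 100.38°  ·
antipodal pairs: 5

count = 5; pairs: (0,2), (0,3), (1,3), (1,4), (2,4)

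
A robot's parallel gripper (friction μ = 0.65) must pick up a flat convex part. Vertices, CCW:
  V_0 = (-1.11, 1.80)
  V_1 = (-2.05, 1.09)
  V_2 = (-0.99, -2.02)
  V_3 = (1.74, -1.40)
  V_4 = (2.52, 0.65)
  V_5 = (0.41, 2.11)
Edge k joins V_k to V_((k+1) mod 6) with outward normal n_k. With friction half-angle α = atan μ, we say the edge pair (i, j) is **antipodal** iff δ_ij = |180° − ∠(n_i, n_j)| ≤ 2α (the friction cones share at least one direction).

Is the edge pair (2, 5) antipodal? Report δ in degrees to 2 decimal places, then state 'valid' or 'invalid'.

α = atan 0.65 = 33.02°;  2α = 66.05°
edge 2: e_2 = (+2.73, +0.62);  n_2 = (+0.2215, -0.9752)
edge 5: e_5 = (-1.52, -0.31);  n_5 = (-0.1998, +0.9798)
∠(n_2, n_5) = 178.73°
δ = |180° − 178.73°| = 1.27°
1.27° ≤ 2α = 66.05°  →  valid

δ = 1.27°, valid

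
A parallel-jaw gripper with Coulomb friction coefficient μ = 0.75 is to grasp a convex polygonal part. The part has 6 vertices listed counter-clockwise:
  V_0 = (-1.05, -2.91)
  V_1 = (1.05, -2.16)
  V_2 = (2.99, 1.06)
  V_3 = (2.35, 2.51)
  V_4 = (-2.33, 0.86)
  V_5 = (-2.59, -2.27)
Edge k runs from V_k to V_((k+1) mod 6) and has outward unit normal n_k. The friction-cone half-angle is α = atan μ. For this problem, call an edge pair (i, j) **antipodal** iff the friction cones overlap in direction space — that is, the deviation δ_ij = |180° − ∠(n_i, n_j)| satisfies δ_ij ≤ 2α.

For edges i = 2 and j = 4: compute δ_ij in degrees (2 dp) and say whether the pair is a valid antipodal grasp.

δ = 28.56°, valid

α = atan 0.75 = 36.87°;  2α = 73.74°
edge 2: e_2 = (-0.64, +1.45);  n_2 = (+0.9148, +0.4038)
edge 4: e_4 = (-0.26, -3.13);  n_4 = (-0.9966, +0.0828)
∠(n_2, n_4) = 151.44°
δ = |180° − 151.44°| = 28.56°
28.56° ≤ 2α = 73.74°  →  valid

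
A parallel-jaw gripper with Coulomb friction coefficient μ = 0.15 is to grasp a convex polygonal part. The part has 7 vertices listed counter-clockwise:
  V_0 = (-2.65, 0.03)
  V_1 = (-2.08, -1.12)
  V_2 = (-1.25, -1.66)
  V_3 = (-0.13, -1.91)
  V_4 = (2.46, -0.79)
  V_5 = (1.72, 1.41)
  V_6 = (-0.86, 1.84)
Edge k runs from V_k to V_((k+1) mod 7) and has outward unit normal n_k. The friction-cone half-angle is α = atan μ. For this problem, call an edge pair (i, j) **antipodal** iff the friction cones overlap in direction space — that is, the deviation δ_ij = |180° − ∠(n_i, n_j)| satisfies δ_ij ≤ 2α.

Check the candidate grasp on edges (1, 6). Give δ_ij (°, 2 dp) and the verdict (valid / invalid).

α = atan 0.15 = 8.53°;  2α = 17.06°
edge 1: e_1 = (+0.83, -0.54);  n_1 = (-0.5453, -0.8382)
edge 6: e_6 = (-1.79, -1.81);  n_6 = (-0.7110, +0.7032)
∠(n_1, n_6) = 101.63°
δ = |180° − 101.63°| = 78.37°
78.37° > 2α = 17.06°  →  invalid

δ = 78.37°, invalid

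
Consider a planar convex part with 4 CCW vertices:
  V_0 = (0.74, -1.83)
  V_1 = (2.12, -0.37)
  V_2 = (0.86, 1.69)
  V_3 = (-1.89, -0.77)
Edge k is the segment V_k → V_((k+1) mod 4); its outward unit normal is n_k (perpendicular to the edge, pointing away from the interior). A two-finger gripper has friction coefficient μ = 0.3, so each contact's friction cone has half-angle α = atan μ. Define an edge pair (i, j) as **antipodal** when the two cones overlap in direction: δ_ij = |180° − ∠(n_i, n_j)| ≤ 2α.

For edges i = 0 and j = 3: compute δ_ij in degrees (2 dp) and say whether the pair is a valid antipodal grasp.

δ = 111.43°, invalid

α = atan 0.3 = 16.70°;  2α = 33.40°
edge 0: e_0 = (+1.38, +1.46);  n_0 = (+0.7267, -0.6869)
edge 3: e_3 = (+2.63, -1.06);  n_3 = (-0.3738, -0.9275)
∠(n_0, n_3) = 68.57°
δ = |180° − 68.57°| = 111.43°
111.43° > 2α = 33.40°  →  invalid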